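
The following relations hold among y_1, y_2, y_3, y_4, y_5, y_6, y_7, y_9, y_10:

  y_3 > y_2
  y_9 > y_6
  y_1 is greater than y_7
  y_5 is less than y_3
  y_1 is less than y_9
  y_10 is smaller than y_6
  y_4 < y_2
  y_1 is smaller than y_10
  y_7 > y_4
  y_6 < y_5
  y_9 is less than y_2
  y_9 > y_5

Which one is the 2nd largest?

y_2

The consecutive relations fix a unique order: y_4 < y_7 < y_1 < y_10 < y_6 < y_5 < y_9 < y_2 < y_3.
The 2nd largest is y_2.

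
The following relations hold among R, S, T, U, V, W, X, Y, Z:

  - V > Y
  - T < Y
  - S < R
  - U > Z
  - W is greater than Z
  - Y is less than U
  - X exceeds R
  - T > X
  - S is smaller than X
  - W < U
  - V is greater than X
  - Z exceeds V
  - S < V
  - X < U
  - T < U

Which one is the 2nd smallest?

Piecing the relations together gives one ordering: S < R < X < T < Y < V < Z < W < U.
Counting 2 from the smallest end gives R.

R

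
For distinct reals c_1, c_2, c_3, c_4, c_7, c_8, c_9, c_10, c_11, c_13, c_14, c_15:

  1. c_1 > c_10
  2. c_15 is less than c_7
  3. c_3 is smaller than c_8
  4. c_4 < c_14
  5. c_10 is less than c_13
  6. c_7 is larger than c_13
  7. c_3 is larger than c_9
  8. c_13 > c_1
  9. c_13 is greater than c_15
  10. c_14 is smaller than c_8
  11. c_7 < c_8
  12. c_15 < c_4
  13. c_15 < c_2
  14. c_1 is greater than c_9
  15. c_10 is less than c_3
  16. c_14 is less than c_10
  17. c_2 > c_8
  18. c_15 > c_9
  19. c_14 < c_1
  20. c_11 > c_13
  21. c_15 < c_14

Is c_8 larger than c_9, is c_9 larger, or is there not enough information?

c_8

c_9 < c_15 and c_15 < c_4 give c_9 < c_4.
Then c_4 < c_14 extends the chain to c_14.
With c_14 < c_10: c_9 < c_15 < c_4 < c_14 < c_10.
With c_10 < c_1: c_9 < c_15 < c_4 < c_14 < c_10 < c_1.
With c_1 < c_13: c_9 < c_15 < c_4 < c_14 < c_10 < c_1 < c_13.
With c_13 < c_7: c_9 < c_15 < c_4 < c_14 < c_10 < c_1 < c_13 < c_7.
With c_7 < c_8: c_9 < c_15 < c_4 < c_14 < c_10 < c_1 < c_13 < c_7 < c_8.
So c_8 is larger.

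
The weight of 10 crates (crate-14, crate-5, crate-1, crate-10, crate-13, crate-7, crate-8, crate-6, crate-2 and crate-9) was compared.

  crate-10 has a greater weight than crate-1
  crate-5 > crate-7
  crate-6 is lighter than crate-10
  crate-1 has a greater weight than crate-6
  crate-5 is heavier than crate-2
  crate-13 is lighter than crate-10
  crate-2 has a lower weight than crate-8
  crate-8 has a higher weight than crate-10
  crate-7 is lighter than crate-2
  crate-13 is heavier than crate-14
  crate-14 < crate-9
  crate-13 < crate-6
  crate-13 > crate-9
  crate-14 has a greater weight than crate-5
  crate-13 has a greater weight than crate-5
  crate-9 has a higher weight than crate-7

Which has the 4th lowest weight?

crate-14

Chaining the given pairs: crate-7 < crate-2 < crate-5 < crate-14 < crate-9 < crate-13 < crate-6 < crate-1 < crate-10 < crate-8.
Counting 4 from the smallest end gives crate-14.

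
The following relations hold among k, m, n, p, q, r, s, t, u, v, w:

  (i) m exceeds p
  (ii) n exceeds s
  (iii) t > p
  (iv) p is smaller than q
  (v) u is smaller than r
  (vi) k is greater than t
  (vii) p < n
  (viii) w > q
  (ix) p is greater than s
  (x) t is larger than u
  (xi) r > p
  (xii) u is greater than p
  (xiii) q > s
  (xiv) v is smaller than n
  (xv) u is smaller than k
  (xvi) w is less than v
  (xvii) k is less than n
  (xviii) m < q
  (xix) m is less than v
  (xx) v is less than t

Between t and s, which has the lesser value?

s < p and p < m give s < m.
Then m < q extends the chain to q.
Then q < w extends the chain to w.
Then w < v extends the chain to v.
Then v < t extends the chain to t.
So s < t; s is the smaller of the two.

s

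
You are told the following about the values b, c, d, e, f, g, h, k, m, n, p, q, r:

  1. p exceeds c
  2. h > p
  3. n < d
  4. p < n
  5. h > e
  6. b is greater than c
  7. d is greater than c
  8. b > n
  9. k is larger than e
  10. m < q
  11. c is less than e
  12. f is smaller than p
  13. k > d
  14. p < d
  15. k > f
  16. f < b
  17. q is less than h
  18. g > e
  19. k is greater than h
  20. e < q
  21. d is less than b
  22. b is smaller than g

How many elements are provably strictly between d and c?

2

Chaining upward from c reaches: p, n, e, q, b, h, k, g.
Chaining downward from d reaches: f, p, n.
Strictly between c and d are those in both lists: p, n — 2 elements.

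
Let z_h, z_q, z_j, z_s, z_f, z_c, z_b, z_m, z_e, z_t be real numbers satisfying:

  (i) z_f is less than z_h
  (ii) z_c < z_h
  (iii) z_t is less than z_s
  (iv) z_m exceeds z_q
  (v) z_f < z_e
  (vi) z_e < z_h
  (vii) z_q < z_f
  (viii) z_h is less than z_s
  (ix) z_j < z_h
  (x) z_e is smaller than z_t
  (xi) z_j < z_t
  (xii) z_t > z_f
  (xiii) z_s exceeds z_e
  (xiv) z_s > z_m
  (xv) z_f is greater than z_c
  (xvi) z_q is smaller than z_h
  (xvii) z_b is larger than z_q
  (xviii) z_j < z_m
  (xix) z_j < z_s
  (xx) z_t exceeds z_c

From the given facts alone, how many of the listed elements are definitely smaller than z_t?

5

Directly below z_t: z_j, z_c, z_f, z_e.
One step further: z_q (5 so far).
Nothing else is reachable below z_t; 5 in all.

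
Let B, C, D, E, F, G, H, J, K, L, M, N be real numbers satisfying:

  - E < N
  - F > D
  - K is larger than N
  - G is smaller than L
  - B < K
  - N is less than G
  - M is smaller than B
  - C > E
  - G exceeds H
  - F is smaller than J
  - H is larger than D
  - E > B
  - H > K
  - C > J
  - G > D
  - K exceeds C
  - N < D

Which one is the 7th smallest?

The consecutive relations fix a unique order: M < B < E < N < D < F < J < C < K < H < G < L.
Counting 7 from the smallest end gives J.

J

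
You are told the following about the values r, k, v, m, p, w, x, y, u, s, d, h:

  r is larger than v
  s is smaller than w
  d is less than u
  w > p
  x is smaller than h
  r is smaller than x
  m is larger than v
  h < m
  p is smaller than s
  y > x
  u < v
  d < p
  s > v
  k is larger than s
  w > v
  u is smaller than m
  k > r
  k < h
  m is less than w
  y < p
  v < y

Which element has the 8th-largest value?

x

Chaining the given pairs: d < u < v < r < x < y < p < s < k < h < m < w.
The 8th largest is x.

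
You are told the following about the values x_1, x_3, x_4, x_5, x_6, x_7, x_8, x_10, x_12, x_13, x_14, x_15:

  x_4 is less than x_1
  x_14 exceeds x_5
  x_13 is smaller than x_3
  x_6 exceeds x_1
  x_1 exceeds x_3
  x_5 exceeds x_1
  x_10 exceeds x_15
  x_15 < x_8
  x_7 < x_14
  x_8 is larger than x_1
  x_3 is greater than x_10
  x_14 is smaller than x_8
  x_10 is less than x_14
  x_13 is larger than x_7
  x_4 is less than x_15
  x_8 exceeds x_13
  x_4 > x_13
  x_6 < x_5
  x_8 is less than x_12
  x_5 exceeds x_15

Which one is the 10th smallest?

Chaining the given pairs: x_7 < x_13 < x_4 < x_15 < x_10 < x_3 < x_1 < x_6 < x_5 < x_14 < x_8 < x_12.
The 10th smallest is x_14.

x_14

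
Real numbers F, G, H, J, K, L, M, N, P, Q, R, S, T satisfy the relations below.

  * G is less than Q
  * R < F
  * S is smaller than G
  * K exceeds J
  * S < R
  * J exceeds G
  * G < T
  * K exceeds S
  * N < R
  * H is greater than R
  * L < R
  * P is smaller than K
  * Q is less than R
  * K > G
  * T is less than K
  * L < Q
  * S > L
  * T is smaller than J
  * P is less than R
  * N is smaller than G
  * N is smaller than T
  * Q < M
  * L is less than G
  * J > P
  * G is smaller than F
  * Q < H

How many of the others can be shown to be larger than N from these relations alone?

9

The elements the relations force above N are G, Q, M, R, T, F, J, H, K — no chain reaches any other.
That is 9.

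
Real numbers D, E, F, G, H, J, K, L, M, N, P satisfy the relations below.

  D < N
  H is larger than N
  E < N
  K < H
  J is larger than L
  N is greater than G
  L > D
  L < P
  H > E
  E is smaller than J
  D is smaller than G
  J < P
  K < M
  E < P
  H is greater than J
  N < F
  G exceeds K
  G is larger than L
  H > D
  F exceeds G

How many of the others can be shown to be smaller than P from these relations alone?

4

Directly below P: L, E, J.
One step further: D (4 so far).
No other element is forced below P by the given relations, so the count is 4.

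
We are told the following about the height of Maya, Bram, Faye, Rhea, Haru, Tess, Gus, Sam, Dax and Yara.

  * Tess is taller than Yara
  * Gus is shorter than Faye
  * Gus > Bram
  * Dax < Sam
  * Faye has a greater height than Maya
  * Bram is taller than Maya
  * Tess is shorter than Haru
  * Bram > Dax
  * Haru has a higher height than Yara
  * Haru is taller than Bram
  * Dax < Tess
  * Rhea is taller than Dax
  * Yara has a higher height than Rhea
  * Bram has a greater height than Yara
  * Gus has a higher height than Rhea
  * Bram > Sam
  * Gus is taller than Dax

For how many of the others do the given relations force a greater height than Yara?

From Yara the given relations immediately reach Tess, Bram, Haru.
From those, Gus — 4 in total.
From those, Faye — 5 in total.
No other element is forced above Yara by the given relations, so the count is 5.

5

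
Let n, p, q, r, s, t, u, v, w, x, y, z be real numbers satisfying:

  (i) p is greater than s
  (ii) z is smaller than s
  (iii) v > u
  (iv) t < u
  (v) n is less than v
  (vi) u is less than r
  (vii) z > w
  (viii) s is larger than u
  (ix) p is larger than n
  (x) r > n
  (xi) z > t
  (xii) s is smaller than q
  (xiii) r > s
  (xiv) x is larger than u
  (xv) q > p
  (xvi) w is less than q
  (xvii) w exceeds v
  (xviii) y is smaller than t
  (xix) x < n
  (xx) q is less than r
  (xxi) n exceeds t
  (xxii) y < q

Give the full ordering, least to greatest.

y < t < u < x < n < v < w < z < s < p < q < r

Each adjacent pair is fixed by a given relation: y < t; t < u; u < x; x < n; n < v; v < w; w < z; z < s; s < p; p < q; q < r. Chaining them end to end gives the full order.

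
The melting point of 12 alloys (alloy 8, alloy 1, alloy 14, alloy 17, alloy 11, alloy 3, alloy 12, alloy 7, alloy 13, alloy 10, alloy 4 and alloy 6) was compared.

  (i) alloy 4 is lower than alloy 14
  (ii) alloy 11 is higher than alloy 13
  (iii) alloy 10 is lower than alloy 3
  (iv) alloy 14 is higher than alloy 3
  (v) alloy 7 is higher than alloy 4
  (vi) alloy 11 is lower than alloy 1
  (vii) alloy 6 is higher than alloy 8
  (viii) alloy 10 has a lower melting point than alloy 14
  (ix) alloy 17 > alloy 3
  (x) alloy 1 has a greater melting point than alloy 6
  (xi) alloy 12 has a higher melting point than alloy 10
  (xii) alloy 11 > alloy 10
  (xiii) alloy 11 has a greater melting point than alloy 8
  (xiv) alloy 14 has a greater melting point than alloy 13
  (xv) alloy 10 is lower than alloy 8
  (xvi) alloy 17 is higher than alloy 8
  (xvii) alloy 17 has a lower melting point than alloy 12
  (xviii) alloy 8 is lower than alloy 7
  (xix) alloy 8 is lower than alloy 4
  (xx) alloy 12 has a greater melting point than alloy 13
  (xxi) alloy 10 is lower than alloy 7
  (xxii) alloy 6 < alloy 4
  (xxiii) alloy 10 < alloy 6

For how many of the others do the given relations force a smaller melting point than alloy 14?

6

The elements the relations force below alloy 14 are alloy 10, alloy 8, alloy 3, alloy 6, alloy 13, alloy 4 — no chain reaches any other.
That is 6.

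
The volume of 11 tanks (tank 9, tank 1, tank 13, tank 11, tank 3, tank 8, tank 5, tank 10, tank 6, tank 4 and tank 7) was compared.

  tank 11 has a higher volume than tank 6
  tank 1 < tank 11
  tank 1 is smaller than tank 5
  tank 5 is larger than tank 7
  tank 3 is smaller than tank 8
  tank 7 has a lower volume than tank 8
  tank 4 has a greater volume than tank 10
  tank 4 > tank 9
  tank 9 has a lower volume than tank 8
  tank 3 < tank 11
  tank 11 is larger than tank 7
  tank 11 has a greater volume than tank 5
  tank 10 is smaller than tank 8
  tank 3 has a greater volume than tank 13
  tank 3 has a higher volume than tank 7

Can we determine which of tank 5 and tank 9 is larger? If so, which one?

undetermined

Following every chain through tank 9: above tank 9 we get tank 4, tank 8.
tank 5 is not reached, and no chain runs the other way from tank 5 to tank 9.
So the given relations leave the order of tank 9 and tank 5 undetermined.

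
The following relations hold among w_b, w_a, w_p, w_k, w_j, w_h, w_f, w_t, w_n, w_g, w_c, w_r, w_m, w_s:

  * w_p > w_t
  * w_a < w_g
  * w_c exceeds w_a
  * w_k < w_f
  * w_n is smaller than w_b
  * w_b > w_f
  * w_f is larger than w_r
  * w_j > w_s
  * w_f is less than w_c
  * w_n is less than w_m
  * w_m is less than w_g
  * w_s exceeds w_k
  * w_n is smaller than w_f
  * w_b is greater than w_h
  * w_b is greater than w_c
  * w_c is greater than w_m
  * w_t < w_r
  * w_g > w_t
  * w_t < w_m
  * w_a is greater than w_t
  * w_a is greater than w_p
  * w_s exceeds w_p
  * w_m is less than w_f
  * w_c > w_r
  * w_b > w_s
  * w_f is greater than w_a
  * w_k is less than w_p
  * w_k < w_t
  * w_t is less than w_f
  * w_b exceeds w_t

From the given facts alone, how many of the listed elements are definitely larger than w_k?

Directly above w_k: w_t, w_p, w_s, w_f.
One step further: w_r, w_a, w_j, w_m, w_g, w_c, w_b (11 so far).
Nothing else is reachable above w_k; 11 in all.

11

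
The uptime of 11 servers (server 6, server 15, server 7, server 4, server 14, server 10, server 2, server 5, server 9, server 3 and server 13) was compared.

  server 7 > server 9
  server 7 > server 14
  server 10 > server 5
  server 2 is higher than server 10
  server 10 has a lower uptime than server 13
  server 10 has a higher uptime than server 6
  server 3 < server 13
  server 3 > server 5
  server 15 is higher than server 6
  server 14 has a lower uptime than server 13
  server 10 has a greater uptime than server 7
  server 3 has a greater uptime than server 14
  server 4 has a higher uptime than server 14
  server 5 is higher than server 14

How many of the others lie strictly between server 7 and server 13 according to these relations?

Chaining upward from server 7 reaches: server 10, server 2.
Chaining downward from server 13 reaches: server 14, server 5, server 3, server 9, server 6, server 10.
Strictly between server 7 and server 13 are those in both lists: server 10 — 1 element.

1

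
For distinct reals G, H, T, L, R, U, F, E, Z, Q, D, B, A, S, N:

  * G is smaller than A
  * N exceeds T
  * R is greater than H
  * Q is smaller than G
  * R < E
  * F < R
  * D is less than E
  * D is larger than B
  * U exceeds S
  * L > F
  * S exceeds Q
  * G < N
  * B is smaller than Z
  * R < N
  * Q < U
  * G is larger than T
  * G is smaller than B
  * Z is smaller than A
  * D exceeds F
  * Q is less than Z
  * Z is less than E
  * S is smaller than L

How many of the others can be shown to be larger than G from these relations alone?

6

The elements the relations force above G are B, N, Z, D, A, E — no chain reaches any other.
That is 6.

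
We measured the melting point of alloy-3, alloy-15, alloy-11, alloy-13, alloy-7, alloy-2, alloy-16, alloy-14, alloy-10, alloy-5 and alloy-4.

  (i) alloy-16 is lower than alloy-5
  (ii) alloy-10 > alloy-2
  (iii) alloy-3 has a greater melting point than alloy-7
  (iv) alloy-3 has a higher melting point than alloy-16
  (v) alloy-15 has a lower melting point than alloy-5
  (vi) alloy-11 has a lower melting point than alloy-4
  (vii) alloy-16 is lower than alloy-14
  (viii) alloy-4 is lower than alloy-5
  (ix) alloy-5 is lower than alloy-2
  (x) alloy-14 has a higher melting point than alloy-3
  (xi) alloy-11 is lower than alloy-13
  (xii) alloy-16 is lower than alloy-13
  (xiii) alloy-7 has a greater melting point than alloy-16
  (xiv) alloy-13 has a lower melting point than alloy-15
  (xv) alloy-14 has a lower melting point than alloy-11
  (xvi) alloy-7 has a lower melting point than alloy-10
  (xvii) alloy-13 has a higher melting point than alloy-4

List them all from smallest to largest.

The consecutive links are each given: alloy-16 < alloy-7; alloy-7 < alloy-3; alloy-3 < alloy-14; alloy-14 < alloy-11; alloy-11 < alloy-4; alloy-4 < alloy-13; alloy-13 < alloy-15; alloy-15 < alloy-5; alloy-5 < alloy-2; alloy-2 < alloy-10.

alloy-16 < alloy-7 < alloy-3 < alloy-14 < alloy-11 < alloy-4 < alloy-13 < alloy-15 < alloy-5 < alloy-2 < alloy-10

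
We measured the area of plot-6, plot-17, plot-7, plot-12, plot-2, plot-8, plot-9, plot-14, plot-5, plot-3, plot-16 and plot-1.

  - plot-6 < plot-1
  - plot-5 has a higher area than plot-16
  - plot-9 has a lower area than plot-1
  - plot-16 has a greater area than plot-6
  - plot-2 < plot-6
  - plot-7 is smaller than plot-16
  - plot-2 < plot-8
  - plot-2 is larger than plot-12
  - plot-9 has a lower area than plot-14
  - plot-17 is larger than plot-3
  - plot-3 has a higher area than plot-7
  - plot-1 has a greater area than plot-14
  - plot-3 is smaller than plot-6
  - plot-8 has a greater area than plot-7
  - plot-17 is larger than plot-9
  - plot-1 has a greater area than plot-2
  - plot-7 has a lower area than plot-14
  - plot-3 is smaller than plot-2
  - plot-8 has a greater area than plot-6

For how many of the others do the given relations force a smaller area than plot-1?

The elements the relations force below plot-1 are plot-9, plot-12, plot-7, plot-3, plot-2, plot-6, plot-14 — no chain reaches any other.
That is 7.

7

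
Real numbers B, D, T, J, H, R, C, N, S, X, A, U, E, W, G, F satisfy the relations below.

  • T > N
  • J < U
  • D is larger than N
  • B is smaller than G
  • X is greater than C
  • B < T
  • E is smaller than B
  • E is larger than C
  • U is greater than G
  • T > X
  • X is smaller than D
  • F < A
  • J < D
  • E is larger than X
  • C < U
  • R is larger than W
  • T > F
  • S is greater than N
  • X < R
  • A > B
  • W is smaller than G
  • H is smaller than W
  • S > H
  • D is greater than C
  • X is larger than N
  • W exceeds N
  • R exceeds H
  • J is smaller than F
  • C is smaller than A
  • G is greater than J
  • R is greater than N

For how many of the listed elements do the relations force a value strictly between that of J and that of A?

1

The relations place J below A. An element lies strictly between them when it is forced above J and also forced below A.
Above J: {D, F, T, G, U}. Below A: {C, N, X, E, B, F}.
Intersection: {F} — 1.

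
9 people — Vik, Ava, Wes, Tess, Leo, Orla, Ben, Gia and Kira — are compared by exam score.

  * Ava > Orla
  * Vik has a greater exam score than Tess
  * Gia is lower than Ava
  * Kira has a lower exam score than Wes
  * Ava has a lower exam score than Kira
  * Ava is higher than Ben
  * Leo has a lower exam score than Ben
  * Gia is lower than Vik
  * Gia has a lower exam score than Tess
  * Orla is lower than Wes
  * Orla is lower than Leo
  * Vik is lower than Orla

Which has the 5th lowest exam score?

Leo

Piecing the relations together gives one ordering: Gia < Tess < Vik < Orla < Leo < Ben < Ava < Kira < Wes.
The 5th smallest is Leo.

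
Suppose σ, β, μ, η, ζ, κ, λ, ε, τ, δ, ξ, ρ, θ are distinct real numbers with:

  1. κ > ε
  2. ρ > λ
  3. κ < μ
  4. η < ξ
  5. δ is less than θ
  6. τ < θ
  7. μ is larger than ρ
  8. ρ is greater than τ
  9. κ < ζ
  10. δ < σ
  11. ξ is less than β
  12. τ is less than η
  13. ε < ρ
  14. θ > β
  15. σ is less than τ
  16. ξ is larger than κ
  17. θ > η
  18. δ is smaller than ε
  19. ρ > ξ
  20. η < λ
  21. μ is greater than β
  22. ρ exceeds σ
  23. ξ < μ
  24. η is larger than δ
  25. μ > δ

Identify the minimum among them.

σ is not least since δ < σ; τ is not least since σ < τ; η is not least since δ < η; ε is not least since δ < ε; λ is not least since η < λ; κ is not least since ε < κ; ξ is not least since η < ξ; β is not least since ξ < β; θ is not least since β < θ; ρ is not least since λ < ρ; ζ is not least since κ < ζ; μ is not least since κ < μ.
Only δ has nothing below it, so δ is the minimum.

δ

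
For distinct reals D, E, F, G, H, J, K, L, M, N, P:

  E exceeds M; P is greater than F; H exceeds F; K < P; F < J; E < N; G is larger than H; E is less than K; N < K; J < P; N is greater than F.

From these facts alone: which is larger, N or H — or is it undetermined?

undetermined

Following every chain through N: above N we get K, P; below N we get F, M, E.
H is not reached, and no chain runs the other way from H to N.
So the given relations leave the order of N and H undetermined.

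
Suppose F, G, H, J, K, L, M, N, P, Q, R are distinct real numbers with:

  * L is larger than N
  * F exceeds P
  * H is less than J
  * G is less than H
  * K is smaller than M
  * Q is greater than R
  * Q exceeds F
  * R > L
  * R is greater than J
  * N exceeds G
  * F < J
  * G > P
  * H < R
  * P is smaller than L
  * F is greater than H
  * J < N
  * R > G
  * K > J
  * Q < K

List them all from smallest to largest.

Nothing is placed below P, so it is least; from there P < G; G < H; H < F; F < J; J < N; N < L; L < R; R < Q; Q < K; K < M, each given directly.

P < G < H < F < J < N < L < R < Q < K < M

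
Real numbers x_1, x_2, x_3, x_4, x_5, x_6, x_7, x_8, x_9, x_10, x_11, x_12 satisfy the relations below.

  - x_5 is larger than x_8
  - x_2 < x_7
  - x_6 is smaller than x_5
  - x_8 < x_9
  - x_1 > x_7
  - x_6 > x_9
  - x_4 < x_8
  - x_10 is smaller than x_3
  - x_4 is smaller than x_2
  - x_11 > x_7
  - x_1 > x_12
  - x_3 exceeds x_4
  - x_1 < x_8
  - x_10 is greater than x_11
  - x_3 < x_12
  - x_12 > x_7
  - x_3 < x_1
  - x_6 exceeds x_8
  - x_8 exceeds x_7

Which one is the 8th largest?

Chaining the given pairs: x_4 < x_2 < x_7 < x_11 < x_10 < x_3 < x_12 < x_1 < x_8 < x_9 < x_6 < x_5.
The 8th largest is x_10.

x_10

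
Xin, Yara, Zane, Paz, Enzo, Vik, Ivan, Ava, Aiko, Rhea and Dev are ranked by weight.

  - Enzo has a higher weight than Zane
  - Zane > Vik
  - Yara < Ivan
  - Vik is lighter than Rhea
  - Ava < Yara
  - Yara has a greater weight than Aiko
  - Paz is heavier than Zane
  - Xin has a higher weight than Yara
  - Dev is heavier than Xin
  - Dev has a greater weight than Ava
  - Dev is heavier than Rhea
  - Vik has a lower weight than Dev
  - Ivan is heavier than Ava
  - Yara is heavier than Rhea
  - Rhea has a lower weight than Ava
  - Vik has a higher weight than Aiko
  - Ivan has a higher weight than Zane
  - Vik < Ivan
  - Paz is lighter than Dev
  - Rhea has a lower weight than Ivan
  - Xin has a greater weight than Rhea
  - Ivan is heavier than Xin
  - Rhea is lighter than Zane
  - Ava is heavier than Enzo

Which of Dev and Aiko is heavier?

Dev

The relevant relations are Aiko < Vik; Vik < Rhea; Rhea < Zane; Zane < Enzo; Enzo < Ava; Ava < Yara; Yara < Xin; Xin < Dev.
Together: Aiko < Vik < Rhea < Zane < Enzo < Ava < Yara < Xin < Dev.
So Aiko < Dev; Dev is the heavier of the two.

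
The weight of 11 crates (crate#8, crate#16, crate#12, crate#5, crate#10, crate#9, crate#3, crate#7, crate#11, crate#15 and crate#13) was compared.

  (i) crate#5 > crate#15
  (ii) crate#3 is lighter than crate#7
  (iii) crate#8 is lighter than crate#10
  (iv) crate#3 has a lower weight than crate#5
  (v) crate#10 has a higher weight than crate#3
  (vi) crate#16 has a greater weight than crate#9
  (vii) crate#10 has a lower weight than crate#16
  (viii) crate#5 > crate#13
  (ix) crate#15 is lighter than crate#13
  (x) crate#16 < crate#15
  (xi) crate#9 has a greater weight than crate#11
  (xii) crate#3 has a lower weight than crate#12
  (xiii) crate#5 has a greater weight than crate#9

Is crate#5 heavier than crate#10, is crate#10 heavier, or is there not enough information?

crate#10 < crate#16 < crate#15 < crate#13 < crate#5, by transitivity through crate#16, crate#15, crate#13.
So crate#5 is heavier.

crate#5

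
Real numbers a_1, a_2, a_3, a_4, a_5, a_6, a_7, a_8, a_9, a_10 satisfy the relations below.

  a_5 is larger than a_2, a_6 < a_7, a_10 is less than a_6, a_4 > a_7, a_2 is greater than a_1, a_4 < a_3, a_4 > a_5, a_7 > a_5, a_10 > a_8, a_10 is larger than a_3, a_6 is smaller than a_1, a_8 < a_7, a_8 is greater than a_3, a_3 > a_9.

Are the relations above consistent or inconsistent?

We have a_4 < a_3 stated directly, yet also a_3 < a_8 < a_10 < a_6 < a_1 < a_2 < a_5 < a_7 < a_4 by chaining the others — so a_3 < a_4. Contradiction.

inconsistent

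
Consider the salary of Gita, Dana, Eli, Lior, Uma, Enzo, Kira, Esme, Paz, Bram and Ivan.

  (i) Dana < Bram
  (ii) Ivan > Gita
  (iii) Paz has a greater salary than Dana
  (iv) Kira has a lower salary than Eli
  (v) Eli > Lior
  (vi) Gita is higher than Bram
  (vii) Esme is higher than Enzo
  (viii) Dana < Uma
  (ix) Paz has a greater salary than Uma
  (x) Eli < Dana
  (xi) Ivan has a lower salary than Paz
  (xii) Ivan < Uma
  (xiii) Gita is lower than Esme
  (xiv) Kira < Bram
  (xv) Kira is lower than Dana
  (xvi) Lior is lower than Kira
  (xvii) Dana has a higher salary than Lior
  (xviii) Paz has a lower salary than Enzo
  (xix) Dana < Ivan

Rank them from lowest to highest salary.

The consecutive links are each given: Lior < Kira; Kira < Eli; Eli < Dana; Dana < Bram; Bram < Gita; Gita < Ivan; Ivan < Uma; Uma < Paz; Paz < Enzo; Enzo < Esme.

Lior < Kira < Eli < Dana < Bram < Gita < Ivan < Uma < Paz < Enzo < Esme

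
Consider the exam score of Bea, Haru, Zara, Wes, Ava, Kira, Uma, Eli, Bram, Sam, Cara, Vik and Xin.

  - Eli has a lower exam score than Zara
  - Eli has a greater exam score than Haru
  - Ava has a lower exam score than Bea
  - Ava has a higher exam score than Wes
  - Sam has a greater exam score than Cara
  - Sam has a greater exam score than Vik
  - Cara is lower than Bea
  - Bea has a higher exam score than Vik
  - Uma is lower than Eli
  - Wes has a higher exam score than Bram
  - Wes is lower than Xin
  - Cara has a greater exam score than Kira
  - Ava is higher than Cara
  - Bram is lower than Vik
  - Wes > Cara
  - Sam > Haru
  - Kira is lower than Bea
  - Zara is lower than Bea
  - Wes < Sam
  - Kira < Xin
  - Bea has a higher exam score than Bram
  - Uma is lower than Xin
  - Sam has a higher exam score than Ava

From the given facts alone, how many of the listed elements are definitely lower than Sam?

The elements the relations force below Sam are Kira, Haru, Bram, Vik, Cara, Wes, Ava — no chain reaches any other.
That is 7.

7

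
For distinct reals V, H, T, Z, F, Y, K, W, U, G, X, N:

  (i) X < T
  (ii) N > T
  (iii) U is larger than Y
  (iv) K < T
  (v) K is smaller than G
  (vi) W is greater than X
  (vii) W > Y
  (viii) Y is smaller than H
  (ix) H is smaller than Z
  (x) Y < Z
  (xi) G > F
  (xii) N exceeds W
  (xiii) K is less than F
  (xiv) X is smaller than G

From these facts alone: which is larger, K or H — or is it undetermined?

undetermined

Following every chain through K: above K we get F, T, G, N.
H is not reached, and no chain runs the other way from H to K.
So the given relations leave the order of K and H undetermined.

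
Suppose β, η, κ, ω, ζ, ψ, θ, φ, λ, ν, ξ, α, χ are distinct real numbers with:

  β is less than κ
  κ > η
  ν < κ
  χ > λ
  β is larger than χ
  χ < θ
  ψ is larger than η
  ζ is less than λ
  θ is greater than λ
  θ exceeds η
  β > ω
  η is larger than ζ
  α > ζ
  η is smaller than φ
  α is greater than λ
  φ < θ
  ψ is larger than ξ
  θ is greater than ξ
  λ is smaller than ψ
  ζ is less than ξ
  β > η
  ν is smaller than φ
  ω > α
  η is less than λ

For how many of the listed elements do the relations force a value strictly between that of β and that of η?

The relations place η below β. An element lies strictly between them when it is forced above η and also forced below β.
Above η: {λ, χ, α, ψ, ω, φ, θ, κ}. Below β: {ζ, λ, χ, α, ω}.
Intersection: {λ, χ, α, ω} — 4.

4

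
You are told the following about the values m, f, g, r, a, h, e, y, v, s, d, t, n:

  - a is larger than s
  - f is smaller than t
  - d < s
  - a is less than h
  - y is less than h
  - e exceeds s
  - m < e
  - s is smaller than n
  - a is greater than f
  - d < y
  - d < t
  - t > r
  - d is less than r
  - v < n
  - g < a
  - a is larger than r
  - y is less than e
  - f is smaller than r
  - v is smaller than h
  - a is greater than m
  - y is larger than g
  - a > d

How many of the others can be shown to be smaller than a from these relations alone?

6

From a the given relations immediately reach d, f, g, m, r, s.
Nothing else is reachable below a; 6 in all.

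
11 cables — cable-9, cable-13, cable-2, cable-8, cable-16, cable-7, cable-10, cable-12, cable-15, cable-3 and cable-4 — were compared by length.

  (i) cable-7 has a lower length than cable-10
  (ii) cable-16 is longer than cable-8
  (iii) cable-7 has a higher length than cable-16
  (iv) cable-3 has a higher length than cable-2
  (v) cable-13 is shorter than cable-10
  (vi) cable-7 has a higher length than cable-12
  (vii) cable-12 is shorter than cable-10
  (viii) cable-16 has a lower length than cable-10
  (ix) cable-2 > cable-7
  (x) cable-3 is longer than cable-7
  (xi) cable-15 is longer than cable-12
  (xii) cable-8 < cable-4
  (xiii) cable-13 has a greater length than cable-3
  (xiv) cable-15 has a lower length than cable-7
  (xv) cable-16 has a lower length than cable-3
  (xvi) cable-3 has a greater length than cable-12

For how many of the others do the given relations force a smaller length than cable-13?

From cable-13 the given relations immediately reach cable-3.
From those, cable-12, cable-16, cable-7, cable-2 — 5 in total.
From those, cable-8, cable-15 — 7 in total.
Nothing else is reachable below cable-13; 7 in all.

7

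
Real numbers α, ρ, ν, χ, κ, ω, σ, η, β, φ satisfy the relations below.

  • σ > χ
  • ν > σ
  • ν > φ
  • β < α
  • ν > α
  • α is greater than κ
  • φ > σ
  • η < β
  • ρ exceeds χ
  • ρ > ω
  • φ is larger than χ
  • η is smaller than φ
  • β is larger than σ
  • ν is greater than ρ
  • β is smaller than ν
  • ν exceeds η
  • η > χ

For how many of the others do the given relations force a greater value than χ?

Directly above χ: σ, η, φ, ρ.
One step further: β, ν (6 so far).
One step further: α (7 so far).
Nothing else is reachable above χ; 7 in all.

7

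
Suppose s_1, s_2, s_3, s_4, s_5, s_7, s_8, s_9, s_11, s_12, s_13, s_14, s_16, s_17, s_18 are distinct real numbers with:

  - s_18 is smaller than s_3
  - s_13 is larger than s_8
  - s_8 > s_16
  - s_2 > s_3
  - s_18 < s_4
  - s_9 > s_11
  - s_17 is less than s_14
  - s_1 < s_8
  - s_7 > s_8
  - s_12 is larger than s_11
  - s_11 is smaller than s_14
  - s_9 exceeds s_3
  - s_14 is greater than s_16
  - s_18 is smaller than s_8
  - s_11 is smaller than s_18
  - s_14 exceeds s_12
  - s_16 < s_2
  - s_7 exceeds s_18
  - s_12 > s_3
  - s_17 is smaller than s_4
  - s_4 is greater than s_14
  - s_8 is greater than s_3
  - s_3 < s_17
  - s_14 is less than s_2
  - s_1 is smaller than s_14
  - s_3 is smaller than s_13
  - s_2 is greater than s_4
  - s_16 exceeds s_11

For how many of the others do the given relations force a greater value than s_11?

12

The elements the relations force above s_11 are s_18, s_3, s_16, s_8, s_12, s_7, s_17, s_14, s_4, s_9, s_13, s_2 — no chain reaches any other.
That is 12.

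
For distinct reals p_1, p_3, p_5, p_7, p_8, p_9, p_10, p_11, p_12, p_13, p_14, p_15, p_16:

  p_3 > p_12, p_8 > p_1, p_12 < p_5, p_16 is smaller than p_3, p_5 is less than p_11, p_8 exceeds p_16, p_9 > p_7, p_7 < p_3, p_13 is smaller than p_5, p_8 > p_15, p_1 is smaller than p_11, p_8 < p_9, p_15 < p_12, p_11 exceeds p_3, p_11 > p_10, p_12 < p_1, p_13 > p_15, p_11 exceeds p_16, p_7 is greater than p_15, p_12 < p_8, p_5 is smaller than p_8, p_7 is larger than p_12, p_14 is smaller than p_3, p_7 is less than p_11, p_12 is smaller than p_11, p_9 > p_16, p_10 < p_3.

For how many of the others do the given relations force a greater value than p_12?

7

From p_12 the given relations immediately reach p_5, p_1, p_7, p_3, p_8, p_11.
From those, p_9 — 7 in total.
Nothing else is reachable above p_12; 7 in all.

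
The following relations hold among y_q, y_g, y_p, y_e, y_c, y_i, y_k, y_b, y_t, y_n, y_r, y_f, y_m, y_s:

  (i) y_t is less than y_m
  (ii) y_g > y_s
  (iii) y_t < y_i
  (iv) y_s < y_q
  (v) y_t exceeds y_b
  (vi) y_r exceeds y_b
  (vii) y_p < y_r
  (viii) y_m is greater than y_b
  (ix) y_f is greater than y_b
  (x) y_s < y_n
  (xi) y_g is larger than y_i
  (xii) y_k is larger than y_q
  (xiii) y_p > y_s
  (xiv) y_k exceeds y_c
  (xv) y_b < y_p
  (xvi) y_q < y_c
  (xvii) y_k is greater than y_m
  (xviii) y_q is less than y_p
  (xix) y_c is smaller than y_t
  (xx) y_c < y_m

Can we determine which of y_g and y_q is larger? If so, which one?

y_g

y_q < y_c and y_c < y_t give y_q < y_t.
Then y_t < y_i extends the chain to y_i.
With y_i < y_g: y_q < y_c < y_t < y_i < y_g.
So y_g is larger.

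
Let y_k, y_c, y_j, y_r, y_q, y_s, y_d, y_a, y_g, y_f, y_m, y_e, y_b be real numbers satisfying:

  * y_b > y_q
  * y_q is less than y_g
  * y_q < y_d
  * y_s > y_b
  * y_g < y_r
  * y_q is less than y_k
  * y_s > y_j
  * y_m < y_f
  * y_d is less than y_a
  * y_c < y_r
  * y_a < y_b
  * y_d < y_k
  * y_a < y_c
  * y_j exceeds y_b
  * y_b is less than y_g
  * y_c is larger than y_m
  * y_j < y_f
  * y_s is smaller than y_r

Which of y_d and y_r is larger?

y_r

y_d < y_a and y_a < y_b give y_d < y_b.
Then y_b < y_j extends the chain to y_j.
With y_j < y_s: y_d < y_a < y_b < y_j < y_s.
Then y_s < y_r extends the chain to y_r.
So y_d < y_r; y_r is the larger of the two.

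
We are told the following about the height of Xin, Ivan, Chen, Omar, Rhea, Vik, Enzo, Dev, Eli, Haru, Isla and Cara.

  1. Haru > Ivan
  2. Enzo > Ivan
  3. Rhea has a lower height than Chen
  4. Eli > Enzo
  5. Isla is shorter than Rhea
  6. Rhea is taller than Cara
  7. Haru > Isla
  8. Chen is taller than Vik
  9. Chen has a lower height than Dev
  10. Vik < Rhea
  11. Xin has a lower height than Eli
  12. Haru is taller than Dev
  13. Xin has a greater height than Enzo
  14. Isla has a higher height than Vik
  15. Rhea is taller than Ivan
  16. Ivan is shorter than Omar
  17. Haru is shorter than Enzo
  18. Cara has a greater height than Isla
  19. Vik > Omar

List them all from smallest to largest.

Ivan < Omar < Vik < Isla < Cara < Rhea < Chen < Dev < Haru < Enzo < Xin < Eli

The consecutive links are each given: Ivan < Omar; Omar < Vik; Vik < Isla; Isla < Cara; Cara < Rhea; Rhea < Chen; Chen < Dev; Dev < Haru; Haru < Enzo; Enzo < Xin; Xin < Eli.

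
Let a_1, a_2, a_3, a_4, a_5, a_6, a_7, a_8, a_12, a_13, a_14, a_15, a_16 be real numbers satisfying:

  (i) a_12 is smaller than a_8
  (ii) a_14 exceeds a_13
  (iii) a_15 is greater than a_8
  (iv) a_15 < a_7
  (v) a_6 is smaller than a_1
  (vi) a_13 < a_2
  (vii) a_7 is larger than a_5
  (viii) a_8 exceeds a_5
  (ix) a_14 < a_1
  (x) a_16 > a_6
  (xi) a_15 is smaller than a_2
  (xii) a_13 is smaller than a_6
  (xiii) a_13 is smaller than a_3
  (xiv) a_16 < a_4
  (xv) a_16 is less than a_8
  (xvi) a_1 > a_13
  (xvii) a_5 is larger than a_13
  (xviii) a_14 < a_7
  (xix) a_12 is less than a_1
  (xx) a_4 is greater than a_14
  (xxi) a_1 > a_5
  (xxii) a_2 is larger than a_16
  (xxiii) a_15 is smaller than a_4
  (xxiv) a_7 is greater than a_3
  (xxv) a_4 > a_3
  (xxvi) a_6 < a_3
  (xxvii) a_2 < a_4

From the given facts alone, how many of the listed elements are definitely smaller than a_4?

10

From a_4 the given relations immediately reach a_14, a_16, a_15, a_3, a_2.
From those, a_13, a_6, a_8 — 8 in total.
From those, a_12, a_5 — 10 in total.
Nothing else is reachable below a_4; 10 in all.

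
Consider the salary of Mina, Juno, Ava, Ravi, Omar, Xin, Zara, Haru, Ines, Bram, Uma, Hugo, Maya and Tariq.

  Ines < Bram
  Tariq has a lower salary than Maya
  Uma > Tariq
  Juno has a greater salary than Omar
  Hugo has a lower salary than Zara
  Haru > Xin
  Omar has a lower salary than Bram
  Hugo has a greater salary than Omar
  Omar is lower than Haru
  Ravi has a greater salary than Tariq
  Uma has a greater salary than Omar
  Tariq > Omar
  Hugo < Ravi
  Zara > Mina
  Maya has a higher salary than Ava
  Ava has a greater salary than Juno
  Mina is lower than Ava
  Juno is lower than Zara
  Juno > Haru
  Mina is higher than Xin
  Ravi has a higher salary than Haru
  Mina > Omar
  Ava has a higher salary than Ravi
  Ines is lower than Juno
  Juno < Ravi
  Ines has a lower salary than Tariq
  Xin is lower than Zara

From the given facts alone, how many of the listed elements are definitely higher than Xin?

From Xin the given relations immediately reach Haru, Mina, Zara.
From those, Juno, Ravi, Ava — 6 in total.
From those, Maya — 7 in total.
No other element is forced above Xin by the given relations, so the count is 7.

7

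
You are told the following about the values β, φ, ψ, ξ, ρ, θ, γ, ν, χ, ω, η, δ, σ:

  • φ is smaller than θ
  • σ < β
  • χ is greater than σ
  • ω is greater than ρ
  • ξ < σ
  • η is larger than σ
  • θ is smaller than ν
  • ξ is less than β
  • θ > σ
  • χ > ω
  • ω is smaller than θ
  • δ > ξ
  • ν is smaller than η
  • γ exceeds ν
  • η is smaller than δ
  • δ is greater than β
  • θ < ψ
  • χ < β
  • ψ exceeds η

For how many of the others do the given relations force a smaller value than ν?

The elements the relations force below ν are ξ, ρ, σ, ω, φ, θ — no chain reaches any other.
That is 6.

6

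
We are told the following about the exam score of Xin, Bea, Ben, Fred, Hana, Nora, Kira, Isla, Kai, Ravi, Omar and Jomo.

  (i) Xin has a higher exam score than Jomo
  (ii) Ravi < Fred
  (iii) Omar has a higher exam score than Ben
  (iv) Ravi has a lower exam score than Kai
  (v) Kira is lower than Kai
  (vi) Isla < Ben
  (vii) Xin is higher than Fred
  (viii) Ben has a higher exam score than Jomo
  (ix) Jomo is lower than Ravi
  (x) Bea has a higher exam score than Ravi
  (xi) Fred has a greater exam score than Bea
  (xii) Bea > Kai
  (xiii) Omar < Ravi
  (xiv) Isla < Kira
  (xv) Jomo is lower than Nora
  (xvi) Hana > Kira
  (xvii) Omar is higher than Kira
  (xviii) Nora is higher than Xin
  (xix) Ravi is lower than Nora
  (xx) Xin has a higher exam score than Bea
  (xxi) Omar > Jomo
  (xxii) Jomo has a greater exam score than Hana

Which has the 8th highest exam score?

Piecing the relations together gives one ordering: Isla < Kira < Hana < Jomo < Ben < Omar < Ravi < Kai < Bea < Fred < Xin < Nora.
Counting 8 from the largest end gives Ben.

Ben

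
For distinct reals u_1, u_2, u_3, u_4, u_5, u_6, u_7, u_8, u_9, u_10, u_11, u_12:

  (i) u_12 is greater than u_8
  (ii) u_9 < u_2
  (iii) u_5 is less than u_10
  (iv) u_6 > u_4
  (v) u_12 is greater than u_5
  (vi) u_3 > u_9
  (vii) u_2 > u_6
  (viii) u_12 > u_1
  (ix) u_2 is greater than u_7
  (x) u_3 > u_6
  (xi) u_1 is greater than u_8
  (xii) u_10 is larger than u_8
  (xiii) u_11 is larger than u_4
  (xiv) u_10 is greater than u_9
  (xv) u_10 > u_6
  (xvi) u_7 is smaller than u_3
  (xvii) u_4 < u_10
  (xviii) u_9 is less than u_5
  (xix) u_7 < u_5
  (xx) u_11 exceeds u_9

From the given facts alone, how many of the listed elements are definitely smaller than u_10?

6

The elements the relations force below u_10 are u_8, u_4, u_9, u_6, u_7, u_5 — no chain reaches any other.
That is 6.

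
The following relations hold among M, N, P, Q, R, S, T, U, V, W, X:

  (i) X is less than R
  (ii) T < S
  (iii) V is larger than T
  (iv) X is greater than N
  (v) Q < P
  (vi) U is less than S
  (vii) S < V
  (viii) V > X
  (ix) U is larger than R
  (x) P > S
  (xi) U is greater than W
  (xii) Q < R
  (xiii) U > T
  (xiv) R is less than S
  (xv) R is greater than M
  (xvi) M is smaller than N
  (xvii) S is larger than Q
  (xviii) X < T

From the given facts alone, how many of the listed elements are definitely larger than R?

4

From R the given relations immediately reach U, S.
From those, V, P — 4 in total.
Nothing else is reachable above R; 4 in all.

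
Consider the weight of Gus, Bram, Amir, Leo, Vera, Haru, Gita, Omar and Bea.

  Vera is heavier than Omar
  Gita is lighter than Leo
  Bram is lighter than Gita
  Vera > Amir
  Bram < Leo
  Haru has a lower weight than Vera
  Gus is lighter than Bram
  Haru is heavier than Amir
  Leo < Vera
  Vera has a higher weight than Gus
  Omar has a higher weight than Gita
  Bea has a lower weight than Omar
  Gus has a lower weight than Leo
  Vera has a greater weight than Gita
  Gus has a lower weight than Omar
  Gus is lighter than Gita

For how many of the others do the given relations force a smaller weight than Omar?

The elements the relations force below Omar are Bea, Gus, Bram, Gita — no chain reaches any other.
That is 4.

4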